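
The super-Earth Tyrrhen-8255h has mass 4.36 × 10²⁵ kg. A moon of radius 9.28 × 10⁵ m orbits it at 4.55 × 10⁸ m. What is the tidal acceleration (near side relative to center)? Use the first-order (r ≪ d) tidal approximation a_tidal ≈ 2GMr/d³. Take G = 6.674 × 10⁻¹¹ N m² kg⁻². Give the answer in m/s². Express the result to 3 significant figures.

5.73 × 10⁻⁵ m/s²

Δg = 2GMr/d³
   = 2 × (6.674 × 10⁻¹¹) × (4.36 × 10²⁵) × (9.28 × 10⁵) / (4.55 × 10⁸)³
   = 5.73 × 10⁻⁵ m/s²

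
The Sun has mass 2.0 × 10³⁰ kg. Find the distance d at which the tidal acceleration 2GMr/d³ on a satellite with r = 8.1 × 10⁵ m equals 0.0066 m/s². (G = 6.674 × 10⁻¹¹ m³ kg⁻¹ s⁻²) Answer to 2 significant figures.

3.2 × 10⁹ m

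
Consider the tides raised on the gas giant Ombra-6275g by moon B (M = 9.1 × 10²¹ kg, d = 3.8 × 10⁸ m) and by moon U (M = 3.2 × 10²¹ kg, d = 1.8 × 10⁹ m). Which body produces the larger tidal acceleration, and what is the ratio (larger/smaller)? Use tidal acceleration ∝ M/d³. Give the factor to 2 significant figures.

Tidal stretch scales as M/d³; compute that for each body.
Moon B: (9.1 × 10²¹) / (3.8 × 10⁸)³ = 1.658 × 10⁻⁴
Moon U: (3.2 × 10²¹) / (1.8 × 10⁹)³ = 5.487 × 10⁻⁷
Ratio (larger/smaller) = 300

Moon B, by a factor of ≈ 300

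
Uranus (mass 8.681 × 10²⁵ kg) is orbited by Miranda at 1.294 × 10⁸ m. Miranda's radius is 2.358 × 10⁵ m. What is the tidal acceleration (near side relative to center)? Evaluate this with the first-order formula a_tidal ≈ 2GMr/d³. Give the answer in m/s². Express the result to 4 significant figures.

Δg = 2GMr/d³
   = 2 × (6.674 × 10⁻¹¹) × (8.681 × 10²⁵) × (2.358 × 10⁵) / (1.294 × 10⁸)³
   = 1.261 × 10⁻³ m/s²

1.261 × 10⁻³ m/s²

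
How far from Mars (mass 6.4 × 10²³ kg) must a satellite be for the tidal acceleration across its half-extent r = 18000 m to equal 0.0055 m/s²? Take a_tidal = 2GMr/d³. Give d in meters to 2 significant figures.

6.5 × 10⁶ m

2GMr/d³ = a_tidal  ⇒  d = (2GMr / a_tidal)^(1/3)
d = (2 × 6.674×10⁻¹¹ × (6.4 × 10²³) × (18000) / (0.0055))^(1/3)
  = 6.5 × 10⁶ m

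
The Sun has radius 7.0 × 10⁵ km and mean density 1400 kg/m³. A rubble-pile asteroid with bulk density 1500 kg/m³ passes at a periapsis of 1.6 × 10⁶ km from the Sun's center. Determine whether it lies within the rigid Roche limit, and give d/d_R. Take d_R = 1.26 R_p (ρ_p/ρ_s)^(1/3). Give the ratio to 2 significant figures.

outside; d/d_R ≈ 1.9

d_R = 1.26 × (7.0 × 10⁵ km) × (1400/1500)^(1/3) = 8.619 × 10⁵ km
d/d_R = (1.6 × 10⁶) / (8.619 × 10⁵) = 1.9
Since d/d_R > 1, the body is outside the Roche limit.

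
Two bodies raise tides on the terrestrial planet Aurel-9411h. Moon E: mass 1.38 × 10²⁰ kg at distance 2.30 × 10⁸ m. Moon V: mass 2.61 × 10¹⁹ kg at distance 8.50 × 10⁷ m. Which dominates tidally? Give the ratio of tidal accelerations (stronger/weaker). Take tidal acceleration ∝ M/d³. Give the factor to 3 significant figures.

Moon V, by a factor of ≈ 3.75

Tidal stretch scales as M/d³; compute that for each body.
Moon E: (1.38 × 10²⁰) / (2.30 × 10⁸)³ = 1.134 × 10⁻⁵
Moon V: (2.61 × 10¹⁹) / (8.50 × 10⁷)³ = 4.250 × 10⁻⁵
Ratio (larger/smaller) = 3.75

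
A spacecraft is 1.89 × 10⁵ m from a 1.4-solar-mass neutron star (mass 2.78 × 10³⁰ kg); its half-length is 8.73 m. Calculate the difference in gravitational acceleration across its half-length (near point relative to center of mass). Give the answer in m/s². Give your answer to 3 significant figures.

4.80 × 10⁵ m/s²

Since r ≪ d, expand the inverse-square field across one radius to get the leading 2GMr/d³ term.
a_tidal = 2GMr/d³
        = 2 × (6.674 × 10⁻¹¹) × (2.78 × 10³⁰) × (8.73) / (1.89 × 10⁵)³
        = 4.80 × 10⁵ m/s²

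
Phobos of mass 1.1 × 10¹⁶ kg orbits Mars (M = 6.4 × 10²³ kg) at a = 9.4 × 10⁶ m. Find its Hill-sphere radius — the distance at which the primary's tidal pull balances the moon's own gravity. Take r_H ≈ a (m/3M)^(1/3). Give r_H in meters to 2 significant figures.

r_H ≈ a (m/3M)^(1/3)
    = (9.4 × 10⁶) × (1.1 × 10¹⁶ / (3 × 6.4 × 10²³))^(1/3)
    = 1.7 × 10⁴ m

1.7 × 10⁴ m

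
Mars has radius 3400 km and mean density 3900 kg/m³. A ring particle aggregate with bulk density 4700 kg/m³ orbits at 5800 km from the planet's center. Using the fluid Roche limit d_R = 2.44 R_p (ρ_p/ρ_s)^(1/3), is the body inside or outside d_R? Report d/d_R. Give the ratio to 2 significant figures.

d_R = 2.44 × (3400 km) × (3900/4700)^(1/3) = 7796 km
d/d_R = (5800) / (7796) = 0.74
Since d/d_R < 1, the body is inside the Roche limit.

inside; d/d_R ≈ 0.74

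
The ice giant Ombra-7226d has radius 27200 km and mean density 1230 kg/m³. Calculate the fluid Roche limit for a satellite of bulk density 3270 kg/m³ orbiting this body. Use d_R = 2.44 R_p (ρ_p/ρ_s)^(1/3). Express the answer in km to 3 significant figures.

d_R = 2.44 × 27200 km × (1230/3270)^(1/3)
    = 47900 km

47900 km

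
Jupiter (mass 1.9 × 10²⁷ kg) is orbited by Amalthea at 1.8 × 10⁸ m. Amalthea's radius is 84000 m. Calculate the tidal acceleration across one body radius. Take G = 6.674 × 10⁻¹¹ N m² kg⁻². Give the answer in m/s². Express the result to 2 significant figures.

3.7 × 10⁻³ m/s²

Δa = 2GMr/d³
   = 2 × (6.674 × 10⁻¹¹) × (1.9 × 10²⁷) × (84000) / (1.8 × 10⁸)³
   = 3.7 × 10⁻³ m/s²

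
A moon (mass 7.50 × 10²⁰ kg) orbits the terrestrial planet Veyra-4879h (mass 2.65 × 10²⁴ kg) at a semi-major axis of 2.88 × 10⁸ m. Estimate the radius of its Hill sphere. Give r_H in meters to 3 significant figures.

r_H ≈ a (m/3M)^(1/3)
    = (2.88 × 10⁸) × (7.50 × 10²⁰ / (3 × 2.65 × 10²⁴))^(1/3)
    = 1.31 × 10⁷ m

1.31 × 10⁷ m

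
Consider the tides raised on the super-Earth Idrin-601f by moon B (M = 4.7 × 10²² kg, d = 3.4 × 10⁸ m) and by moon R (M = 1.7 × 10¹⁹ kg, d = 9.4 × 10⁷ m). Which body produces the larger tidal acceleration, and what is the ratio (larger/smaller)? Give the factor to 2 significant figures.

Moon B, by a factor of ≈ 58

The tide-raising term goes as M/d³ (the gradient of a 1/d² field).
Moon B: (4.7 × 10²²) / (3.4 × 10⁸)³ = 1.196 × 10⁻³
Moon R: (1.7 × 10¹⁹) / (9.4 × 10⁷)³ = 2.047 × 10⁻⁵
Ratio (larger/smaller) = 58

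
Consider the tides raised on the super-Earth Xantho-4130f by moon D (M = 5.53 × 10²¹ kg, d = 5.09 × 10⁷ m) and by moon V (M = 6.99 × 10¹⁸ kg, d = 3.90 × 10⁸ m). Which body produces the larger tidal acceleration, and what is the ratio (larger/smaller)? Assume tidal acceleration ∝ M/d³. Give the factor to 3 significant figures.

Moon D, by a factor of ≈ 3.56 × 10⁵

Compare M/d³ for the two perturbers:
Moon D: (5.53 × 10²¹) / (5.09 × 10⁷)³ = 4.193 × 10⁻²
Moon V: (6.99 × 10¹⁸) / (3.90 × 10⁸)³ = 1.178 × 10⁻⁷
Ratio (larger/smaller) = 3.56 × 10⁵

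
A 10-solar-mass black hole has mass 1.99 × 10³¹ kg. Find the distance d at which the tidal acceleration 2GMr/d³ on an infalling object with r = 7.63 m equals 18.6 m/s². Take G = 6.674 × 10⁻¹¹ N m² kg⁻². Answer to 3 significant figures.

1.03 × 10⁷ m

2GMr/d³ = a_tidal  ⇒  d = (2GMr / a_tidal)^(1/3)
d = (2 × 6.674×10⁻¹¹ × (1.99 × 10³¹) × (7.63) / (18.6))^(1/3)
  = 1.03 × 10⁷ m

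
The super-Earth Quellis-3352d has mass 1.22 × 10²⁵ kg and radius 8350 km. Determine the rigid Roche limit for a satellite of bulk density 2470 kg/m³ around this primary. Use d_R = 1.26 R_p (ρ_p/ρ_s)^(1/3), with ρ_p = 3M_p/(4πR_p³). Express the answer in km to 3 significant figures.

13300 km

ρ_p = 3M_p/(4πR_p³) = 3 × (1.22 × 10²⁵) / (4π × (8.35 × 10⁶ m)³) = 5000 kg/m³
d_R = 1.26 × 8350 km × (5000/2470)^(1/3)
    = 13300 km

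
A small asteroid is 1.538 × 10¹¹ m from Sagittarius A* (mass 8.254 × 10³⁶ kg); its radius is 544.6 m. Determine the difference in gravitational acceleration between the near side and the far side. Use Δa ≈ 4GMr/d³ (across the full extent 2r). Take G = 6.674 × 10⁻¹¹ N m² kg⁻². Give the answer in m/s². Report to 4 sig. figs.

3.299 × 10⁻⁴ m/s²

a_tidal = 4GMr/d³
        = 4 × (6.674 × 10⁻¹¹) × (8.254 × 10³⁶) × (544.6) / (1.538 × 10¹¹)³
        = 3.299 × 10⁻⁴ m/s²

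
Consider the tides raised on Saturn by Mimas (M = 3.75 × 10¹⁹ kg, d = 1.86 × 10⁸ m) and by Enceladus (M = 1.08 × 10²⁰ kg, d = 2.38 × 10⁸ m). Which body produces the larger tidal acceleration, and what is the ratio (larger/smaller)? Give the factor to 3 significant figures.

Tidal stretch scales as M/d³; compute that for each body.
Mimas: (3.75 × 10¹⁹) / (1.86 × 10⁸)³ = 5.828 × 10⁻⁶
Enceladus: (1.08 × 10²⁰) / (2.38 × 10⁸)³ = 8.011 × 10⁻⁶
Ratio (larger/smaller) = 1.37

Enceladus, by a factor of ≈ 1.37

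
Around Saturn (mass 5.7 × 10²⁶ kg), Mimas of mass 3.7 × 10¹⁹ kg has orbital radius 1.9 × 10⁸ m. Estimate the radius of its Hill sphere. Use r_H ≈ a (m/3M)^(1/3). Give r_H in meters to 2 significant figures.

5.3 × 10⁵ m

r_H ≈ a (m/3M)^(1/3)
    = (1.9 × 10⁸) × (3.7 × 10¹⁹ / (3 × 5.7 × 10²⁶))^(1/3)
    = 5.3 × 10⁵ m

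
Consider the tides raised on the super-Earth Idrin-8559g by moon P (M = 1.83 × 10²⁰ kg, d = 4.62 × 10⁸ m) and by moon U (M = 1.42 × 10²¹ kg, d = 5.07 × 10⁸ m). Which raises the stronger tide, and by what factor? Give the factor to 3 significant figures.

The tide-raising term goes as M/d³ (the gradient of a 1/d² field).
Moon P: (1.83 × 10²⁰) / (4.62 × 10⁸)³ = 1.856 × 10⁻⁶
Moon U: (1.42 × 10²¹) / (5.07 × 10⁸)³ = 1.090 × 10⁻⁵
Ratio (larger/smaller) = 5.87

Moon U, by a factor of ≈ 5.87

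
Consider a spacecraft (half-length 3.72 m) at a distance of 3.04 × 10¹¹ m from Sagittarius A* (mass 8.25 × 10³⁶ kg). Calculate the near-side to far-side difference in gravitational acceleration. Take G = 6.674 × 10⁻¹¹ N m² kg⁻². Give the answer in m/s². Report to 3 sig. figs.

Δa = 4GMr/d³
   = 4 × (6.674 × 10⁻¹¹) × (8.25 × 10³⁶) × (3.72) / (3.04 × 10¹¹)³
   = 2.92 × 10⁻⁷ m/s²

2.92 × 10⁻⁷ m/s²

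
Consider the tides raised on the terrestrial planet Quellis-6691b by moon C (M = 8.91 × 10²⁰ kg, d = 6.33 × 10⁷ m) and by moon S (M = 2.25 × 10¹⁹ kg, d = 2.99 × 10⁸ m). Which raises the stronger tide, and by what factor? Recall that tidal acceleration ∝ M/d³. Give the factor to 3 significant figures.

Tidal acceleration ∝ M/d³, so compare M/d³ for each.
Moon C: (8.91 × 10²⁰) / (6.33 × 10⁷)³ = 3.513 × 10⁻³
Moon S: (2.25 × 10¹⁹) / (2.99 × 10⁸)³ = 8.417 × 10⁻⁷
Ratio (larger/smaller) = 4170

Moon C, by a factor of ≈ 4170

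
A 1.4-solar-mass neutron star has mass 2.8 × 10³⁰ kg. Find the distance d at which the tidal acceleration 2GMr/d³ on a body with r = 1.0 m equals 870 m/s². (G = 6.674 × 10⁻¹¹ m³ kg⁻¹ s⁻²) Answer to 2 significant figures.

2GMr/d³ = a_tidal  ⇒  d = (2GMr / a_tidal)^(1/3)
d = (2 × 6.674×10⁻¹¹ × (2.8 × 10³⁰) × (1.0) / (870))^(1/3)
  = 7.5 × 10⁵ m

7.5 × 10⁵ m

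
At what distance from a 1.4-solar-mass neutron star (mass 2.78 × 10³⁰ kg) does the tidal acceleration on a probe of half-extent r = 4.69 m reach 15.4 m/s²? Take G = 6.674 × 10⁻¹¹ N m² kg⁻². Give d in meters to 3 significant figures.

4.83 × 10⁶ m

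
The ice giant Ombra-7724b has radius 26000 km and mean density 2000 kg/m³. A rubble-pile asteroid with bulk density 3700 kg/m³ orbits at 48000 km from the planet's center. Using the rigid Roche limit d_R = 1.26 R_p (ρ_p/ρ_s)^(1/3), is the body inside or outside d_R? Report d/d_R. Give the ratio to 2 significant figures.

d_R = 1.26 × (26000 km) × (2000/3700)^(1/3) = 26690 km
d/d_R = (48000) / (26690) = 1.8
Since d/d_R > 1, the body is outside the Roche limit.

outside; d/d_R ≈ 1.8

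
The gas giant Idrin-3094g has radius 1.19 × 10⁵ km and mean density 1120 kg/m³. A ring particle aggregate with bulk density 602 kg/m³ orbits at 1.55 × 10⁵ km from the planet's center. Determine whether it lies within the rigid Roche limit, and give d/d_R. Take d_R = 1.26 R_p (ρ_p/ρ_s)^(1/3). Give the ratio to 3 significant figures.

inside; d/d_R ≈ 0.841

d_R = 1.26 × (1.19 × 10⁵ km) × (1120/602)^(1/3) = 1.844 × 10⁵ km
d/d_R = (1.55 × 10⁵) / (1.844 × 10⁵) = 0.841
Since d/d_R < 1, the body is inside the Roche limit.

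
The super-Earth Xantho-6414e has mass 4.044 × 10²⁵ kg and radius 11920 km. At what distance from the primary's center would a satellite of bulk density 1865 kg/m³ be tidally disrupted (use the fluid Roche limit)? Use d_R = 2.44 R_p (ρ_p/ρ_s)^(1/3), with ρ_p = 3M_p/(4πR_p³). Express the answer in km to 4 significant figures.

ρ_p = 3M_p/(4πR_p³) = 3 × (4.044 × 10²⁵) / (4π × (1.192 × 10⁷ m)³) = 5700 kg/m³
d_R = 2.44 × 11920 km × (5700/1865)^(1/3)
    = 42210 km

42210 km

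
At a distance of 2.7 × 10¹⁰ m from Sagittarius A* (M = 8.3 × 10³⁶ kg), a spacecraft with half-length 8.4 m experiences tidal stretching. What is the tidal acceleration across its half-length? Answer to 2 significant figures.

4.7 × 10⁻⁴ m/s²

Δg = 2GMr/d³
   = 2 × (6.674 × 10⁻¹¹) × (8.3 × 10³⁶) × (8.4) / (2.7 × 10¹⁰)³
   = 4.7 × 10⁻⁴ m/s²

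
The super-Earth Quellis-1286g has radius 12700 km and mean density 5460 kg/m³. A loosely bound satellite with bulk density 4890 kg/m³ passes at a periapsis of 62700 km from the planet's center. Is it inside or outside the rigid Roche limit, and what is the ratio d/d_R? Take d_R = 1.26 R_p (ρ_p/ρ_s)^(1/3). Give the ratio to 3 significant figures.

outside; d/d_R ≈ 3.78

d_R = 1.26 × (12700 km) × (5460/4890)^(1/3) = 16600 km
d/d_R = (62700) / (16600) = 3.78
Since d/d_R > 1, the body is outside the Roche limit.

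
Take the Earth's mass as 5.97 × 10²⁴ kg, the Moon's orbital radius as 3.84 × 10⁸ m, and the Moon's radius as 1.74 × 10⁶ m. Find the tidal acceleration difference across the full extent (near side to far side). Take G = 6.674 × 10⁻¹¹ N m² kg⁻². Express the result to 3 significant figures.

Differencing GM/(d−r)² and GM/(d+r)² to first order in r/d gives 4GMr/d³.
Δg = 4GMr/d³
   = 4 × (6.674 × 10⁻¹¹) × (5.97 × 10²⁴) × (1.74 × 10⁶) / (3.84 × 10⁸)³
   = 4.90 × 10⁻⁵ m/s²

4.90 × 10⁻⁵ m/s²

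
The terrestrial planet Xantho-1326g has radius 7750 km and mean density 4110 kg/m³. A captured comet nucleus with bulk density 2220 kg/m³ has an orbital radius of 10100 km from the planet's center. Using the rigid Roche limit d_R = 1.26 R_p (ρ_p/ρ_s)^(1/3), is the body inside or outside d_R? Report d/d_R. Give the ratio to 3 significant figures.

d_R = 1.26 × (7750 km) × (4110/2220)^(1/3) = 11990 km
d/d_R = (10100) / (11990) = 0.842
Since d/d_R < 1, the body is inside the Roche limit.

inside; d/d_R ≈ 0.842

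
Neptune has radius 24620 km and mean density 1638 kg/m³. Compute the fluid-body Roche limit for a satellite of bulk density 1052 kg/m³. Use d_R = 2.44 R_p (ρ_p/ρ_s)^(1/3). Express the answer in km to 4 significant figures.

d_R = 2.44 × 24620 km × (1638/1052)^(1/3)
    = 69630 km

69630 km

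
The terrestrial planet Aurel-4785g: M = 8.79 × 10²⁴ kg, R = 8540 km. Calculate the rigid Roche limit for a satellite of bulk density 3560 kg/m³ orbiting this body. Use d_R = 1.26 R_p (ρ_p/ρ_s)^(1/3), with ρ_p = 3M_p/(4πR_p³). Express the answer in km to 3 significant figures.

ρ_p = 3M_p/(4πR_p³) = 3 × (8.79 × 10²⁴) / (4π × (8.54 × 10⁶ m)³) = 3370 kg/m³
d_R = 1.26 × 8540 km × (3370/3560)^(1/3)
    = 10600 km

10600 km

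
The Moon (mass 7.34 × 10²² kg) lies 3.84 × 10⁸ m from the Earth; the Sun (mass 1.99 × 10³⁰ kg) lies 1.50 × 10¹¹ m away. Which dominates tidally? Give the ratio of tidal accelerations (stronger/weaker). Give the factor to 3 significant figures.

Tidal acceleration ∝ M/d³, so compare M/d³ for each.
The Moon: (7.34 × 10²²) / (3.84 × 10⁸)³ = 1.296 × 10⁻³
The Sun: (1.99 × 10³⁰) / (1.50 × 10¹¹)³ = 5.896 × 10⁻⁴
Ratio (larger/smaller) = 2.20

The Moon, by a factor of ≈ 2.20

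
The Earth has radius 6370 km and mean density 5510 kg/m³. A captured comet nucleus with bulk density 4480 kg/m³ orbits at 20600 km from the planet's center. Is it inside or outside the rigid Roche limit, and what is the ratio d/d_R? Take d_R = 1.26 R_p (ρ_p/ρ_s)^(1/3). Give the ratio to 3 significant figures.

outside; d/d_R ≈ 2.40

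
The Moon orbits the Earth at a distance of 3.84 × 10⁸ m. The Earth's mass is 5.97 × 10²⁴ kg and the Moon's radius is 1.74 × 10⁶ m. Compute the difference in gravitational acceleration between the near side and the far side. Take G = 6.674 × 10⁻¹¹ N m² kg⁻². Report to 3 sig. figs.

4.90 × 10⁻⁵ m/s²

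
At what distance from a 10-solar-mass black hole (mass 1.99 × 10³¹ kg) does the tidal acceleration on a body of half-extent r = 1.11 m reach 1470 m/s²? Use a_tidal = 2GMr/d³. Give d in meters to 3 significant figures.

1.26 × 10⁶ m

2GMr/d³ = a_tidal  ⇒  d = (2GMr / a_tidal)^(1/3)
d = (2 × 6.674×10⁻¹¹ × (1.99 × 10³¹) × (1.11) / (1470))^(1/3)
  = 1.26 × 10⁶ m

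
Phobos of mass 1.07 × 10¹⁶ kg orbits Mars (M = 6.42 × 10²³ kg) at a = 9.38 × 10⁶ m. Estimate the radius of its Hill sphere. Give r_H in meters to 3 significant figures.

r_H ≈ a (m/3M)^(1/3)
    = (9.38 × 10⁶) × (1.07 × 10¹⁶ / (3 × 6.42 × 10²³))^(1/3)
    = 1.66 × 10⁴ m

1.66 × 10⁴ m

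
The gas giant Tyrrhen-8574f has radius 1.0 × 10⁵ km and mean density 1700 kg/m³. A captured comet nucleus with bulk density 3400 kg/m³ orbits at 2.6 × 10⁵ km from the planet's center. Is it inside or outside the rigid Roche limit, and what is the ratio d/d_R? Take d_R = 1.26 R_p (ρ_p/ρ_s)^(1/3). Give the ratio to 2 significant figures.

d_R = 1.26 × (1.0 × 10⁵ km) × (1700/3400)^(1/3) = 1.000 × 10⁵ km
d/d_R = (2.6 × 10⁵) / (1.000 × 10⁵) = 2.6
Since d/d_R > 1, the body is outside the Roche limit.

outside; d/d_R ≈ 2.6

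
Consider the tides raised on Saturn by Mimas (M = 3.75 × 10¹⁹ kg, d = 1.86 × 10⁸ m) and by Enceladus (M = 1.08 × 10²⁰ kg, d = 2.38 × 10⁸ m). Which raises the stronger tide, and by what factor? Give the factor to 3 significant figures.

Enceladus, by a factor of ≈ 1.37

Tidal stretch scales as M/d³; compute that for each body.
Mimas: (3.75 × 10¹⁹) / (1.86 × 10⁸)³ = 5.828 × 10⁻⁶
Enceladus: (1.08 × 10²⁰) / (2.38 × 10⁸)³ = 8.011 × 10⁻⁶
Ratio (larger/smaller) = 1.37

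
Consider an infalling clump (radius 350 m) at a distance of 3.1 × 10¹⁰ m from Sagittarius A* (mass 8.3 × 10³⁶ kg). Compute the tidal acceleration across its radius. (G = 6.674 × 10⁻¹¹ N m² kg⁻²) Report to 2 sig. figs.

a_tidal = 2GMr/d³
        = 2 × (6.674 × 10⁻¹¹) × (8.3 × 10³⁶) × (350) / (3.1 × 10¹⁰)³
        = 1.3 × 10⁻² m/s²

1.3 × 10⁻² m/s²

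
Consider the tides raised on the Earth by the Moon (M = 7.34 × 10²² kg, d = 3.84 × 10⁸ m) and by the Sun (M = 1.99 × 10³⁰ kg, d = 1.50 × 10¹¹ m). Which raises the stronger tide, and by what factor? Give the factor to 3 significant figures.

Tidal stretch scales as M/d³; compute that for each body.
The Moon: (7.34 × 10²²) / (3.84 × 10⁸)³ = 1.296 × 10⁻³
The Sun: (1.99 × 10³⁰) / (1.50 × 10¹¹)³ = 5.896 × 10⁻⁴
Ratio (larger/smaller) = 2.20

The Moon, by a factor of ≈ 2.20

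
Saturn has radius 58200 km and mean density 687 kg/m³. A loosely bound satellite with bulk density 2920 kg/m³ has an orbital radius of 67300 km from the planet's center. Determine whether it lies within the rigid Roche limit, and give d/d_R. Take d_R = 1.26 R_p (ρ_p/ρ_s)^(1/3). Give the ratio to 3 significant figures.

d_R = 1.26 × (58200 km) × (687/2920)^(1/3) = 45270 km
d/d_R = (67300) / (45270) = 1.49
Since d/d_R > 1, the body is outside the Roche limit.

outside; d/d_R ≈ 1.49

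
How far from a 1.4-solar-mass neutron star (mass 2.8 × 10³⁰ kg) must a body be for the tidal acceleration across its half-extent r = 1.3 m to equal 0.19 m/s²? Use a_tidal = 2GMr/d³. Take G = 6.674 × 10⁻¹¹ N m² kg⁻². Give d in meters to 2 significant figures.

2GMr/d³ = a_tidal  ⇒  d = (2GMr / a_tidal)^(1/3)
d = (2 × 6.674×10⁻¹¹ × (2.8 × 10³⁰) × (1.3) / (0.19))^(1/3)
  = 1.4 × 10⁷ m

1.4 × 10⁷ m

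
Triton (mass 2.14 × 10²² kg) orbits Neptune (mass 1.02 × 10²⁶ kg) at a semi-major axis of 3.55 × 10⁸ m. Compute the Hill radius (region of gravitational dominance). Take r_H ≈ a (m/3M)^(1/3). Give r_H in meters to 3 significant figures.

1.46 × 10⁷ m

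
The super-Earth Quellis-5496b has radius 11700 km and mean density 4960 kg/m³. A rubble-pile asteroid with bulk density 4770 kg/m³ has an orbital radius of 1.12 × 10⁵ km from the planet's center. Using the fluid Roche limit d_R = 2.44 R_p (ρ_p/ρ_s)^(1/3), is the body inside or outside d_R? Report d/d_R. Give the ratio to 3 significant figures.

d_R = 2.44 × (11700 km) × (4960/4770)^(1/3) = 28920 km
d/d_R = (1.12 × 10⁵) / (28920) = 3.87
Since d/d_R > 1, the body is outside the Roche limit.

outside; d/d_R ≈ 3.87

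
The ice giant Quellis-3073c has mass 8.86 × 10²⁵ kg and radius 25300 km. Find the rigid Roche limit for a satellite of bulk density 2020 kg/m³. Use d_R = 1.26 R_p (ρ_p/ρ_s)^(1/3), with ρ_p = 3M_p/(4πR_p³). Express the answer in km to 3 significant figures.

27600 km

ρ_p = 3M_p/(4πR_p³) = 3 × (8.86 × 10²⁵) / (4π × (2.53 × 10⁷ m)³) = 1310 kg/m³
d_R = 1.26 × 25300 km × (1310/2020)^(1/3)
    = 27600 km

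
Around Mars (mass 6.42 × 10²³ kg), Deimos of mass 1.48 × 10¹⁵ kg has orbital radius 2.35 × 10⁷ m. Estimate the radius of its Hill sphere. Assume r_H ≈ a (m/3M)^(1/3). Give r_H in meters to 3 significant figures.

2.15 × 10⁴ m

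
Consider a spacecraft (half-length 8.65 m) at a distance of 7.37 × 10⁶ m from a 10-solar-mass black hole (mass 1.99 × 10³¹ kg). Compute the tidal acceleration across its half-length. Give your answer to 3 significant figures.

5.74 × 10¹ m/s²

Since r ≪ d, expand the inverse-square field across one radius to get the leading 2GMr/d³ term.
Δa = 2GMr/d³
   = 2 × (6.674 × 10⁻¹¹) × (1.99 × 10³¹) × (8.65) / (7.37 × 10⁶)³
   = 5.74 × 10¹ m/s²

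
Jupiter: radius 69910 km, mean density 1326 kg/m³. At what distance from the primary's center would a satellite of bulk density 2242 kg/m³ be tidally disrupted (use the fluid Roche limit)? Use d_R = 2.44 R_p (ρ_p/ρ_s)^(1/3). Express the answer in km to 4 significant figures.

d_R = 2.44 × 69910 km × (1326/2242)^(1/3)
    = 1.432 × 10⁵ km

1.432 × 10⁵ km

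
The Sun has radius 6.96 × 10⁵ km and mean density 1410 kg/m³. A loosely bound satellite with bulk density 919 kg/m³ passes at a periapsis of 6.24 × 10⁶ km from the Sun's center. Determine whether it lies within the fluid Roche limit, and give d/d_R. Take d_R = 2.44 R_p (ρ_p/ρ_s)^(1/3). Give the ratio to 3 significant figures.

d_R = 2.44 × (6.96 × 10⁵ km) × (1410/919)^(1/3) = 1.959 × 10⁶ km
d/d_R = (6.24 × 10⁶) / (1.959 × 10⁶) = 3.19
Since d/d_R > 1, the body is outside the Roche limit.

outside; d/d_R ≈ 3.19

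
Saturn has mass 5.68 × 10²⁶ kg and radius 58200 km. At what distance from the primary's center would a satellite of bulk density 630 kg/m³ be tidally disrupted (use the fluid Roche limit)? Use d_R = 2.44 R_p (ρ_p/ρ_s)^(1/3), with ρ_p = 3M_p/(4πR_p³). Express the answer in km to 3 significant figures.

1.46 × 10⁵ km

ρ_p = 3M_p/(4πR_p³) = 3 × (5.68 × 10²⁶) / (4π × (5.82 × 10⁷ m)³) = 688 kg/m³
d_R = 2.44 × 58200 km × (688/630)^(1/3)
    = 1.46 × 10⁵ km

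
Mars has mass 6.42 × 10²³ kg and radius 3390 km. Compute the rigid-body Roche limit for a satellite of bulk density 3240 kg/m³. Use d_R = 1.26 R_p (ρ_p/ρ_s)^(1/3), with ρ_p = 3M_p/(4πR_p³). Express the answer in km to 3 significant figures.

ρ_p = 3M_p/(4πR_p³) = 3 × (6.42 × 10²³) / (4π × (3.39 × 10⁶ m)³) = 3930 kg/m³
d_R = 1.26 × 3390 km × (3930/3240)^(1/3)
    = 4560 km

4560 km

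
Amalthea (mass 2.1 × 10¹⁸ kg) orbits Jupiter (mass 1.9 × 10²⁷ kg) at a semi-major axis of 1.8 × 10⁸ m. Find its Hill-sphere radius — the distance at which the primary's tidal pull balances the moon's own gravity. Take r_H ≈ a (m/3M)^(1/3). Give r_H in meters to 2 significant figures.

1.3 × 10⁵ m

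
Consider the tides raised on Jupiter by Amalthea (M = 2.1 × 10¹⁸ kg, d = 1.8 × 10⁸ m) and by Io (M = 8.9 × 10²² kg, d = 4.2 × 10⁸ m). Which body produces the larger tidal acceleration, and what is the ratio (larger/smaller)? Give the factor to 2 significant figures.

The tide-raising term goes as M/d³ (the gradient of a 1/d² field).
Amalthea: (2.1 × 10¹⁸) / (1.8 × 10⁸)³ = 3.601 × 10⁻⁷
Io: (8.9 × 10²²) / (4.2 × 10⁸)³ = 1.201 × 10⁻³
Ratio (larger/smaller) = 3300

Io, by a factor of ≈ 3300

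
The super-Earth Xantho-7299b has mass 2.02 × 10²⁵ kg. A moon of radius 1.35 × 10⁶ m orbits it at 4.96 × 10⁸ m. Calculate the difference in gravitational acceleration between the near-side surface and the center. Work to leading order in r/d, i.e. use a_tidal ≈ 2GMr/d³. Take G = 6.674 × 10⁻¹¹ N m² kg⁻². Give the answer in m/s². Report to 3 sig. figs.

2.98 × 10⁻⁵ m/s²

Δa = 2GMr/d³
   = 2 × (6.674 × 10⁻¹¹) × (2.02 × 10²⁵) × (1.35 × 10⁶) / (4.96 × 10⁸)³
   = 2.98 × 10⁻⁵ m/s²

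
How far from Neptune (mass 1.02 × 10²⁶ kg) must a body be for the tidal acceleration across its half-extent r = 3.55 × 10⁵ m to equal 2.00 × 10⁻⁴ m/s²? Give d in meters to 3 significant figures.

2.89 × 10⁸ m

2GMr/d³ = a_tidal  ⇒  d = (2GMr / a_tidal)^(1/3)
d = (2 × 6.674×10⁻¹¹ × (1.02 × 10²⁶) × (3.55 × 10⁵) / (2.00 × 10⁻⁴))^(1/3)
  = 2.89 × 10⁸ m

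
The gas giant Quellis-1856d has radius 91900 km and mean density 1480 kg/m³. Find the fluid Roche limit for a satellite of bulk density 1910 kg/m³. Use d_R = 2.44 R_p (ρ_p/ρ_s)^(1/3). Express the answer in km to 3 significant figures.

d_R = 2.44 × 91900 km × (1480/1910)^(1/3)
    = 2.06 × 10⁵ km

2.06 × 10⁵ km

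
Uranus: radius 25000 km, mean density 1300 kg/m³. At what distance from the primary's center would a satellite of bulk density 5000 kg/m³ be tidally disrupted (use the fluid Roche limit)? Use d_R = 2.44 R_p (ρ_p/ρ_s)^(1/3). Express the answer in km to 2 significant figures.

d_R = 2.44 × 25000 km × (1300/5000)^(1/3)
    = 39000 km

39000 km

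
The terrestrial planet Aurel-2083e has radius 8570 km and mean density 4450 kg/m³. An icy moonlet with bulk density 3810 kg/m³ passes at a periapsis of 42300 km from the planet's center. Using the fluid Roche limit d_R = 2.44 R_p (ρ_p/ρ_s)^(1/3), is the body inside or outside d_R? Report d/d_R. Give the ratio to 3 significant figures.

outside; d/d_R ≈ 1.92

d_R = 2.44 × (8570 km) × (4450/3810)^(1/3) = 22020 km
d/d_R = (42300) / (22020) = 1.92
Since d/d_R > 1, the body is outside the Roche limit.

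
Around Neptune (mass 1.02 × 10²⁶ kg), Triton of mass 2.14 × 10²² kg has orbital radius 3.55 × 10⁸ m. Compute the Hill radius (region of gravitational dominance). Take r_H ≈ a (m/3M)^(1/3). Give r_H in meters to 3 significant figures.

1.46 × 10⁷ m

r_H ≈ a (m/3M)^(1/3)
    = (3.55 × 10⁸) × (2.14 × 10²² / (3 × 1.02 × 10²⁶))^(1/3)
    = 1.46 × 10⁷ m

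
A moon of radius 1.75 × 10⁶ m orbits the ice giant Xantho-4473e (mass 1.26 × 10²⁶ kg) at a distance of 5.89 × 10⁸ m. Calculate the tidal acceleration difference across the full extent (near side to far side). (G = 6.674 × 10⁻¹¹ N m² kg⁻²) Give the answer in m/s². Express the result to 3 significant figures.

Δg = 4GMr/d³
   = 4 × (6.674 × 10⁻¹¹) × (1.26 × 10²⁶) × (1.75 × 10⁶) / (5.89 × 10⁸)³
   = 2.88 × 10⁻⁴ m/s²

2.88 × 10⁻⁴ m/s²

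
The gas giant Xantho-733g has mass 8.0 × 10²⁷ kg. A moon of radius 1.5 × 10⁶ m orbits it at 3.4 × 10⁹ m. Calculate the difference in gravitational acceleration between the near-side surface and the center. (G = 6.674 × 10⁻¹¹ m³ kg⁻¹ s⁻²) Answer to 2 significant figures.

4.1 × 10⁻⁵ m/s²

The tidal stretch is the gradient of GM/d² times the body's extent r, hence the 1/d³ dependence.
Δg = 2GMr/d³
   = 2 × (6.674 × 10⁻¹¹) × (8.0 × 10²⁷) × (1.5 × 10⁶) / (3.4 × 10⁹)³
   = 4.1 × 10⁻⁵ m/s²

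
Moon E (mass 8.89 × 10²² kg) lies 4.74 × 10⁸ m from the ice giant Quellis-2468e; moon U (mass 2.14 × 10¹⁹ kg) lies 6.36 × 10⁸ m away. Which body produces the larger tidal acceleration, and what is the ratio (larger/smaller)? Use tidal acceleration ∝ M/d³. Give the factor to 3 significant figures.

Moon E, by a factor of ≈ 10000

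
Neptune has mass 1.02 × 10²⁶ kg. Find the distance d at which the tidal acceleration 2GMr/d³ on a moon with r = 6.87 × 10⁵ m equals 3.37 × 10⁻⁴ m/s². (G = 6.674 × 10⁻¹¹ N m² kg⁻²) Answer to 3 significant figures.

3.03 × 10⁸ m

2GMr/d³ = a_tidal  ⇒  d = (2GMr / a_tidal)^(1/3)
d = (2 × 6.674×10⁻¹¹ × (1.02 × 10²⁶) × (6.87 × 10⁵) / (3.37 × 10⁻⁴))^(1/3)
  = 3.03 × 10⁸ m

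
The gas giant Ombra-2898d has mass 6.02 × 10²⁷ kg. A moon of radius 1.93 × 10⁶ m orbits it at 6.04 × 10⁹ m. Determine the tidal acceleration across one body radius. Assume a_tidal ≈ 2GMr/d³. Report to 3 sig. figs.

7.04 × 10⁻⁶ m/s²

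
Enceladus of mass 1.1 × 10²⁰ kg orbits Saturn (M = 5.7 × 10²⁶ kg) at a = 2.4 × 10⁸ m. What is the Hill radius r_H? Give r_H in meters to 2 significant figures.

r_H ≈ a (m/3M)^(1/3)
    = (2.4 × 10⁸) × (1.1 × 10²⁰ / (3 × 5.7 × 10²⁶))^(1/3)
    = 9.6 × 10⁵ m

9.6 × 10⁵ m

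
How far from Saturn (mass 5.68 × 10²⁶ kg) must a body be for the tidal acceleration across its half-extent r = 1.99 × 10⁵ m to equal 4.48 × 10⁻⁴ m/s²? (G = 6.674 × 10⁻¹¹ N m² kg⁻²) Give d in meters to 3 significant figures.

2GMr/d³ = a_tidal  ⇒  d = (2GMr / a_tidal)^(1/3)
d = (2 × 6.674×10⁻¹¹ × (5.68 × 10²⁶) × (1.99 × 10⁵) / (4.48 × 10⁻⁴))^(1/3)
  = 3.23 × 10⁸ m

3.23 × 10⁸ m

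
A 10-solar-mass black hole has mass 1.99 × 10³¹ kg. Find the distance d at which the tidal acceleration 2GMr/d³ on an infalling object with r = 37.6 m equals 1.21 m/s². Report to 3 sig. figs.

2GMr/d³ = a_tidal  ⇒  d = (2GMr / a_tidal)^(1/3)
d = (2 × 6.674×10⁻¹¹ × (1.99 × 10³¹) × (37.6) / (1.21))^(1/3)
  = 4.35 × 10⁷ m

4.35 × 10⁷ m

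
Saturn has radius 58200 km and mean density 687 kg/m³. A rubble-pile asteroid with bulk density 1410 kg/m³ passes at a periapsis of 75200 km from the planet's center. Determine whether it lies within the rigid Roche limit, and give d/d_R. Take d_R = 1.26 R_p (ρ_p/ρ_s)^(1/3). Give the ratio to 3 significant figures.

outside; d/d_R ≈ 1.30

d_R = 1.26 × (58200 km) × (687/1410)^(1/3) = 57700 km
d/d_R = (75200) / (57700) = 1.30
Since d/d_R > 1, the body is outside the Roche limit.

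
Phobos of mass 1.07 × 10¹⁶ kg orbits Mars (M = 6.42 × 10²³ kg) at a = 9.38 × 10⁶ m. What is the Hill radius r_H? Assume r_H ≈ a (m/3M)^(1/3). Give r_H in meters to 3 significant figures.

r_H ≈ a (m/3M)^(1/3)
    = (9.38 × 10⁶) × (1.07 × 10¹⁶ / (3 × 6.42 × 10²³))^(1/3)
    = 1.66 × 10⁴ m

1.66 × 10⁴ m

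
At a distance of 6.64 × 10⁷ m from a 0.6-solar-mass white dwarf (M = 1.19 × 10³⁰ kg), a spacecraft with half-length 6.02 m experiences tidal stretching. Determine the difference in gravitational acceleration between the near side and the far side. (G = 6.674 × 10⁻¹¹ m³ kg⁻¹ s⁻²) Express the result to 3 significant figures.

6.53 × 10⁻³ m/s²

Δg = 4GMr/d³
   = 4 × (6.674 × 10⁻¹¹) × (1.19 × 10³⁰) × (6.02) / (6.64 × 10⁷)³
   = 6.53 × 10⁻³ m/s²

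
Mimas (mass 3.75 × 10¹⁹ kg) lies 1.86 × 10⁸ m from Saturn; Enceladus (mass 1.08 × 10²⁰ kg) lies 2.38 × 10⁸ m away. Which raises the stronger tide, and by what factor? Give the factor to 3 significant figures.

Enceladus, by a factor of ≈ 1.37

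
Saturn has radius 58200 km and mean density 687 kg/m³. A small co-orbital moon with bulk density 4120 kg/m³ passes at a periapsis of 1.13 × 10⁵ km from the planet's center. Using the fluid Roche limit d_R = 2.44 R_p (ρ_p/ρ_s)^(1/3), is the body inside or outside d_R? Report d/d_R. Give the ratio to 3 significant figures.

outside; d/d_R ≈ 1.45

d_R = 2.44 × (58200 km) × (687/4120)^(1/3) = 78160 km
d/d_R = (1.13 × 10⁵) / (78160) = 1.45
Since d/d_R > 1, the body is outside the Roche limit.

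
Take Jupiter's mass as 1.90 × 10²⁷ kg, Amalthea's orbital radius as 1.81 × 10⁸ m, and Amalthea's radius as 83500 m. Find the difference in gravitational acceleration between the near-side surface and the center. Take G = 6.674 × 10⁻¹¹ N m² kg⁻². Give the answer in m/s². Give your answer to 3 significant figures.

Since r ≪ d, expand the inverse-square field across one radius to get the leading 2GMr/d³ term.
Δa = 2GMr/d³
   = 2 × (6.674 × 10⁻¹¹) × (1.90 × 10²⁷) × (83500) / (1.81 × 10⁸)³
   = 3.57 × 10⁻³ m/s²

3.57 × 10⁻³ m/s²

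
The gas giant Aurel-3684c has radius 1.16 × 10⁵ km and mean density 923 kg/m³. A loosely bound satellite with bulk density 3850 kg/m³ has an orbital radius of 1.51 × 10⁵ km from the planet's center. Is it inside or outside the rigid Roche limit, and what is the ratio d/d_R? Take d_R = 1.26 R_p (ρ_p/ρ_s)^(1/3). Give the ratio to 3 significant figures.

outside; d/d_R ≈ 1.66

d_R = 1.26 × (1.16 × 10⁵ km) × (923/3850)^(1/3) = 90800 km
d/d_R = (1.51 × 10⁵) / (90800) = 1.66
Since d/d_R > 1, the body is outside the Roche limit.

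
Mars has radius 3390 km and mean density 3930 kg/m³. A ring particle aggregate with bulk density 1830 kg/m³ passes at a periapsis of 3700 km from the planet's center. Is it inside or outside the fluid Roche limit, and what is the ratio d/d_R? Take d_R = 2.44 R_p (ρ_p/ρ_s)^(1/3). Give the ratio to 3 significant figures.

inside; d/d_R ≈ 0.347

d_R = 2.44 × (3390 km) × (3930/1830)^(1/3) = 10670 km
d/d_R = (3700) / (10670) = 0.347
Since d/d_R < 1, the body is inside the Roche limit.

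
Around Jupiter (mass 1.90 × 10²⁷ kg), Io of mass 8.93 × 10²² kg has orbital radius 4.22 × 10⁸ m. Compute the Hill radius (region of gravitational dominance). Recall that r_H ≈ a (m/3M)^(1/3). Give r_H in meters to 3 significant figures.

1.06 × 10⁷ m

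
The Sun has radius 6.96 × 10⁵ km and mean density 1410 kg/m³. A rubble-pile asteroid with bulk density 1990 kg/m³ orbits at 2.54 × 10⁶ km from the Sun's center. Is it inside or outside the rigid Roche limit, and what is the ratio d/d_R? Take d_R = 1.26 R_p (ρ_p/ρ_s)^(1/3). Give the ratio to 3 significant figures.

d_R = 1.26 × (6.96 × 10⁵ km) × (1410/1990)^(1/3) = 7.818 × 10⁵ km
d/d_R = (2.54 × 10⁶) / (7.818 × 10⁵) = 3.25
Since d/d_R > 1, the body is outside the Roche limit.

outside; d/d_R ≈ 3.25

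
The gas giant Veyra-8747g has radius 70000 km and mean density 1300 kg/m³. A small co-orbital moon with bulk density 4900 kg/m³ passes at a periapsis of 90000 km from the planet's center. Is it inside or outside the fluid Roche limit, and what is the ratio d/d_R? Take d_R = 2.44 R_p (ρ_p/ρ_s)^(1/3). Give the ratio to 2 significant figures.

d_R = 2.44 × (70000 km) × (1300/4900)^(1/3) = 1.097 × 10⁵ km
d/d_R = (90000) / (1.097 × 10⁵) = 0.82
Since d/d_R < 1, the body is inside the Roche limit.

inside; d/d_R ≈ 0.82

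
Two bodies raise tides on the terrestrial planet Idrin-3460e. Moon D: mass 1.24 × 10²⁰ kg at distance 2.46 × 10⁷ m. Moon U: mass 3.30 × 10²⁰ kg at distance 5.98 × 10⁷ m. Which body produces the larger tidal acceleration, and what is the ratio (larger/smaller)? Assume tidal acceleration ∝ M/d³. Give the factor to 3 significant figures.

Tidal acceleration ∝ M/d³, so compare M/d³ for each.
Moon D: (1.24 × 10²⁰) / (2.46 × 10⁷)³ = 8.329 × 10⁻³
Moon U: (3.30 × 10²⁰) / (5.98 × 10⁷)³ = 1.543 × 10⁻³
Ratio (larger/smaller) = 5.40

Moon D, by a factor of ≈ 5.40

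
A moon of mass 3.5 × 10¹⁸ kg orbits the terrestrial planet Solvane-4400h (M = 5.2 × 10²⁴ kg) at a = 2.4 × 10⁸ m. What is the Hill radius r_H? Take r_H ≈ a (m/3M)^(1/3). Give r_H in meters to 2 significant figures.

r_H ≈ a (m/3M)^(1/3)
    = (2.4 × 10⁸) × (3.5 × 10¹⁸ / (3 × 5.2 × 10²⁴))^(1/3)
    = 1.5 × 10⁶ m

1.5 × 10⁶ m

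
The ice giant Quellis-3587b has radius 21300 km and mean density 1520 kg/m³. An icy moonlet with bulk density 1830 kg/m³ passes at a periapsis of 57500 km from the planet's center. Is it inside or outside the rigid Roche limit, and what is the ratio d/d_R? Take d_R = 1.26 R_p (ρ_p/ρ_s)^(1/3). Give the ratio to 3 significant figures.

d_R = 1.26 × (21300 km) × (1520/1830)^(1/3) = 25230 km
d/d_R = (57500) / (25230) = 2.28
Since d/d_R > 1, the body is outside the Roche limit.

outside; d/d_R ≈ 2.28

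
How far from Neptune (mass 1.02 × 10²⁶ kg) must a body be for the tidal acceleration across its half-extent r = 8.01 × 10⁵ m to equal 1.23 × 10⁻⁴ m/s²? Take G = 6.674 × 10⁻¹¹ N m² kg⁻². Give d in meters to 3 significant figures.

4.46 × 10⁸ m

2GMr/d³ = a_tidal  ⇒  d = (2GMr / a_tidal)^(1/3)
d = (2 × 6.674×10⁻¹¹ × (1.02 × 10²⁶) × (8.01 × 10⁵) / (1.23 × 10⁻⁴))^(1/3)
  = 4.46 × 10⁸ m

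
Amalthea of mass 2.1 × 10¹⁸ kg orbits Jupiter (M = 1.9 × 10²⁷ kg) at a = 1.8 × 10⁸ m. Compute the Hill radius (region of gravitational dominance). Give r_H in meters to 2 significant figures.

r_H ≈ a (m/3M)^(1/3)
    = (1.8 × 10⁸) × (2.1 × 10¹⁸ / (3 × 1.9 × 10²⁷))^(1/3)
    = 1.3 × 10⁵ m

1.3 × 10⁵ m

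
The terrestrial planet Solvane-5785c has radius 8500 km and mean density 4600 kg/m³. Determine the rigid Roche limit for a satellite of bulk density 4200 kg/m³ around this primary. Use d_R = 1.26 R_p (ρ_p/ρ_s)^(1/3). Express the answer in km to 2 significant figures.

11000 km

d_R = 1.26 × 8500 km × (4600/4200)^(1/3)
    = 11000 km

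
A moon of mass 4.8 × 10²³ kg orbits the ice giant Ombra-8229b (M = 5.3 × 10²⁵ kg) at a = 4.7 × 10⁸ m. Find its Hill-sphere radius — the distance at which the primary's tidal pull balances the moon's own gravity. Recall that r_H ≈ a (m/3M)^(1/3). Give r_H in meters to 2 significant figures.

r_H ≈ a (m/3M)^(1/3)
    = (4.7 × 10⁸) × (4.8 × 10²³ / (3 × 5.3 × 10²⁵))^(1/3)
    = 6.8 × 10⁷ m

6.8 × 10⁷ m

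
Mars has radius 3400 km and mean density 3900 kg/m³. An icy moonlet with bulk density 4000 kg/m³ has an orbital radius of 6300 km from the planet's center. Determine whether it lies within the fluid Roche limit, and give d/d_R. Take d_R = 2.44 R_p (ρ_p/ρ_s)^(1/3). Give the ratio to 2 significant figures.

inside; d/d_R ≈ 0.77

d_R = 2.44 × (3400 km) × (3900/4000)^(1/3) = 8226 km
d/d_R = (6300) / (8226) = 0.77
Since d/d_R < 1, the body is inside the Roche limit.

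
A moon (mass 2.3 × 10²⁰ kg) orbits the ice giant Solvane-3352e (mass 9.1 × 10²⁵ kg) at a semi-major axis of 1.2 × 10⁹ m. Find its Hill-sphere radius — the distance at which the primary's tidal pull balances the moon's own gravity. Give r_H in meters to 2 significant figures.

r_H ≈ a (m/3M)^(1/3)
    = (1.2 × 10⁹) × (2.3 × 10²⁰ / (3 × 9.1 × 10²⁵))^(1/3)
    = 1.1 × 10⁷ m

1.1 × 10⁷ m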